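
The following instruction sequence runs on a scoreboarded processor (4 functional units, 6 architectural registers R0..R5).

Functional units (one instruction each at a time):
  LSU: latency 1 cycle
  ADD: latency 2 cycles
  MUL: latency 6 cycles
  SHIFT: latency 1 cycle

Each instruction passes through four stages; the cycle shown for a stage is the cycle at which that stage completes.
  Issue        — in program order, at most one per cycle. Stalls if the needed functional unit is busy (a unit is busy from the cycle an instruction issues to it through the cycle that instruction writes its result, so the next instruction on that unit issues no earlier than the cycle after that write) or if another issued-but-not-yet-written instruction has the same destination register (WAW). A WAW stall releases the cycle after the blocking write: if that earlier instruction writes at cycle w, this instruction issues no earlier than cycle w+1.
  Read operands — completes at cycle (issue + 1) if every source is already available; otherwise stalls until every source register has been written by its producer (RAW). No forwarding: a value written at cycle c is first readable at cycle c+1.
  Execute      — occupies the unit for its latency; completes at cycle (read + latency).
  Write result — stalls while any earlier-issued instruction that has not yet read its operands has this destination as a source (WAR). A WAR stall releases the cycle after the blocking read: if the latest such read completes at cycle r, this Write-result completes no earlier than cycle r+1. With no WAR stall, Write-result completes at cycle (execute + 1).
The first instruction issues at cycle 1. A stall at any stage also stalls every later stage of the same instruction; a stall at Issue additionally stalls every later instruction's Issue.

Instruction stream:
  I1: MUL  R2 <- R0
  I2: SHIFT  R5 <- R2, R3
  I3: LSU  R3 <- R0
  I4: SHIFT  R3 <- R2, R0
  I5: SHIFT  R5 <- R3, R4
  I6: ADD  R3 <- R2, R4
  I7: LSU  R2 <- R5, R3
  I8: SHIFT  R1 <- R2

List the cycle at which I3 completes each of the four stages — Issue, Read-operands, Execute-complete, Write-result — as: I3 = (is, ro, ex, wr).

I1: IS=1 RO=2 EX=8 WR=9
I2: IS=2 RO=10 EX=11 WR=12  [RAW R2: wait I1 write@9]
I3: IS=3 RO=4 EX=5 WR=11  [WAR R3: wait I2 read@10]
I4: IS=13 RO=14 EX=15 WR=16  [struct: SHIFT busy until I2 writes@12]
I5: IS=17 RO=18 EX=19 WR=20  [struct: SHIFT busy until I4 writes@16]
I6: IS=18 RO=19 EX=21 WR=22
I7: IS=19 RO=23 EX=24 WR=25  [RAW R3: wait I6 write@22]
I8: IS=21 RO=26 EX=27 WR=28  [struct: SHIFT busy until I5 writes@20; RAW R2: wait I7 write@25]

I3 = (3, 4, 5, 11)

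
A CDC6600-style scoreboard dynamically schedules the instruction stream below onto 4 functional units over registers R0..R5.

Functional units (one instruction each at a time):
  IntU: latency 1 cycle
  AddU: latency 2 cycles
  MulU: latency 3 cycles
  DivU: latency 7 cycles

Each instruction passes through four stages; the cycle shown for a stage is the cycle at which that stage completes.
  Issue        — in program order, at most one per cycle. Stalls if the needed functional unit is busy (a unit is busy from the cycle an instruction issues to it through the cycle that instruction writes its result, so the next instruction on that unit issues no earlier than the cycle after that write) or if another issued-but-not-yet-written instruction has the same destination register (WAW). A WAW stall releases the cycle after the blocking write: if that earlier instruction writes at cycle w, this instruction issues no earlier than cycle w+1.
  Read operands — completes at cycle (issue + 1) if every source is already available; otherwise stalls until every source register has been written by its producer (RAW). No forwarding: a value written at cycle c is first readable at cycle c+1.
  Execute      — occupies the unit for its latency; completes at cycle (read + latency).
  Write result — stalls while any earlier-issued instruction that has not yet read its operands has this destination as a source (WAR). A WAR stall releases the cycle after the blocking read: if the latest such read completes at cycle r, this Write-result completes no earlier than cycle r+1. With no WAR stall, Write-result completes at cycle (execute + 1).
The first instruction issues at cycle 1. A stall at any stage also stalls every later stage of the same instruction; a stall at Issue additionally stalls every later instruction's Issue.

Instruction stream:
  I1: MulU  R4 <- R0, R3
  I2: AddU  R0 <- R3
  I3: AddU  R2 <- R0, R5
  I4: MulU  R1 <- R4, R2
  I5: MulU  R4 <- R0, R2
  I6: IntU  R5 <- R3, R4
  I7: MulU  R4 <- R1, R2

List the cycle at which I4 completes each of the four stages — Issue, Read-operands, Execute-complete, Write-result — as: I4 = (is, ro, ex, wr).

I4 = (8, 12, 15, 16)

1) issue 1, read 2, done 5, write 6
2) issue 2, read 3, done 5, write 6
3) issue 7, read 8, done 10, write 11  <struct: AddU busy until I2 writes@6>
4) issue 8, read 12, done 15, write 16  <RAW R2: wait I3 write@11>
5) issue 17, read 18, done 21, write 22  <struct: MulU busy until I4 writes@16>
6) issue 18, read 23, done 24, write 25  <RAW R4: wait I5 write@22>
7) issue 23, read 24, done 27, write 28  <struct: MulU busy until I5 writes@22>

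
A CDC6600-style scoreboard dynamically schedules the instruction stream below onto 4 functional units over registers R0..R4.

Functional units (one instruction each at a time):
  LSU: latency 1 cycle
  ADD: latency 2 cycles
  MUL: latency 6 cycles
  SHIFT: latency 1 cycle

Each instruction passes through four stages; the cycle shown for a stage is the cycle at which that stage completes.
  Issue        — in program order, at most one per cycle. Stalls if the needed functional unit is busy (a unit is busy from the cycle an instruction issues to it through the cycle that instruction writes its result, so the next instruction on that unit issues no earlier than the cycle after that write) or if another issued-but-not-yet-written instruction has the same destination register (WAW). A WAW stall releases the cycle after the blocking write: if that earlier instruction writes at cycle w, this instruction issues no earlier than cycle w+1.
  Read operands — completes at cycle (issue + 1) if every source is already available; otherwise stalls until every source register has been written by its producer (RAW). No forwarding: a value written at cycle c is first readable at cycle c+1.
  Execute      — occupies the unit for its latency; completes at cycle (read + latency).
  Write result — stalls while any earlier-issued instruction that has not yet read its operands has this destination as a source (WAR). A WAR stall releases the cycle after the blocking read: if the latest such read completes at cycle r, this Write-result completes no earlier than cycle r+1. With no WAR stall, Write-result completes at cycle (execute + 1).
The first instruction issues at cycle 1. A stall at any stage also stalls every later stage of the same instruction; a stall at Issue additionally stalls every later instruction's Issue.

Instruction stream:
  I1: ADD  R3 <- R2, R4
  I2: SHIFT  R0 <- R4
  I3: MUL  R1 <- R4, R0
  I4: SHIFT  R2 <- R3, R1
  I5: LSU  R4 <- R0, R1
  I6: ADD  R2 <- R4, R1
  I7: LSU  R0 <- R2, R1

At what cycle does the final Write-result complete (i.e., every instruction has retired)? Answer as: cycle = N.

[I1] 1/2/4/5
[I2] 2/3/4/5
[I3] 3/6/12/13  (RAW R0: wait I2 write@5)
[I4] 6/14/15/16  (struct: SHIFT busy until I2 writes@5; RAW R1: wait I3 write@13)
[I5] 7/14/15/16  (RAW R1: wait I3 write@13)
[I6] 17/18/20/21  (WAW R2: wait I4 write@16)
[I7] 18/22/23/24  (RAW R2: wait I6 write@21)

cycle = 24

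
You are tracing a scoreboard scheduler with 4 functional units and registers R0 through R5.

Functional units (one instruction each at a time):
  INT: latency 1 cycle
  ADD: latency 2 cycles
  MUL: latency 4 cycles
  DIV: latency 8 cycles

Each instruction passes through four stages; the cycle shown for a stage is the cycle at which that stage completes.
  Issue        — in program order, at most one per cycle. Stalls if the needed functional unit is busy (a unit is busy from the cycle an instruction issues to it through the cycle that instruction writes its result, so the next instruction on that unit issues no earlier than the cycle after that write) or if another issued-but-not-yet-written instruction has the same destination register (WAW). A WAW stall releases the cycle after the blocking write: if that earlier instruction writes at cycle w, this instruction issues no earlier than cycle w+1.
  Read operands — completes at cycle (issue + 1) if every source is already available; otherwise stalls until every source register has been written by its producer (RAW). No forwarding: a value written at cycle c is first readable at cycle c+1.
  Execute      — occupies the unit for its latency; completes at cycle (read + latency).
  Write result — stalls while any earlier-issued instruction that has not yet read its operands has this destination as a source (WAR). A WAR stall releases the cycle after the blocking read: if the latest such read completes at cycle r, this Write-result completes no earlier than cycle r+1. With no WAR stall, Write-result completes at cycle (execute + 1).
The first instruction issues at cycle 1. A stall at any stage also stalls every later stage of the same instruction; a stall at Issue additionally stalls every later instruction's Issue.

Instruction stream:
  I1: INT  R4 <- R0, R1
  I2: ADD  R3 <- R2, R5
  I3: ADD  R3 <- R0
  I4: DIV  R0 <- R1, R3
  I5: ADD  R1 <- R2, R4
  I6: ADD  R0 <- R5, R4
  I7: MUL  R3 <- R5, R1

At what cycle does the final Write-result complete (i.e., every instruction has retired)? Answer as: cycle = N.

cycle = 29

  I1 | 1 | 2 | 3 | 4
  I2 | 2 | 3 | 5 | 6
  I3 | 7 | 8 | 10 | 11   struct: ADD busy until I2 writes@6
  I4 | 8 | 12 | 20 | 21   RAW R3: wait I3 write@11
  I5 | 12 | 13 | 15 | 16   struct: ADD busy until I3 writes@11
  I6 | 22 | 23 | 25 | 26   WAW R0: wait I4 write@21
  I7 | 23 | 24 | 28 | 29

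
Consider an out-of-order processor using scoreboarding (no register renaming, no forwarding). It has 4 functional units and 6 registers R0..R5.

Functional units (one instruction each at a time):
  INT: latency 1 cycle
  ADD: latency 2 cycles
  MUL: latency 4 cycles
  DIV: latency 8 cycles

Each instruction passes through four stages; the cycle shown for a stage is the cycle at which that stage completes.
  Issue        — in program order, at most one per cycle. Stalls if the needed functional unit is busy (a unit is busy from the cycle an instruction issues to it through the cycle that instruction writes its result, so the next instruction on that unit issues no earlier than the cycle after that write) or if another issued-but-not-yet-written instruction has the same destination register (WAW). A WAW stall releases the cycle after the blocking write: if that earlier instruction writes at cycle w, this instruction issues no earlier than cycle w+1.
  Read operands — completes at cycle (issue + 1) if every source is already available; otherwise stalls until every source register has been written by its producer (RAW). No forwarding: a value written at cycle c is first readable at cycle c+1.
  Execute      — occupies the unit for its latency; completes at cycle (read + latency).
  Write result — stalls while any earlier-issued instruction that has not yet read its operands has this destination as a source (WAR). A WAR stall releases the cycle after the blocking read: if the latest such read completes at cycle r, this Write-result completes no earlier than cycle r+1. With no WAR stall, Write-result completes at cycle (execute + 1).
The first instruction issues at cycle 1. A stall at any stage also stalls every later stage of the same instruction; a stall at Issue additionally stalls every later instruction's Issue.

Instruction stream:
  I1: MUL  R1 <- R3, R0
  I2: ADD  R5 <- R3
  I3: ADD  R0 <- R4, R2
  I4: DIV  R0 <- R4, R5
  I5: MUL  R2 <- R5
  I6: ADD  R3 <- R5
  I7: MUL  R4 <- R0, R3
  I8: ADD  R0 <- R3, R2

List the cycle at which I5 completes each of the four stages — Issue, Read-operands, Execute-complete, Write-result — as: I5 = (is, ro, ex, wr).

I5 = (13, 14, 18, 19)

I1  is:1  ro:2  ex:6  wr:7
I2  is:2  ro:3  ex:5  wr:6
I3  is:7  ro:8  ex:10  wr:11  — struct: ADD busy until I2 writes@6
I4  is:12  ro:13  ex:21  wr:22  — WAW R0: wait I3 write@11
I5  is:13  ro:14  ex:18  wr:19
I6  is:14  ro:15  ex:17  wr:18
I7  is:20  ro:23  ex:27  wr:28  — struct: MUL busy until I5 writes@19, RAW R0: wait I4 write@22
I8  is:23  ro:24  ex:26  wr:27  — WAW R0: wait I4 write@22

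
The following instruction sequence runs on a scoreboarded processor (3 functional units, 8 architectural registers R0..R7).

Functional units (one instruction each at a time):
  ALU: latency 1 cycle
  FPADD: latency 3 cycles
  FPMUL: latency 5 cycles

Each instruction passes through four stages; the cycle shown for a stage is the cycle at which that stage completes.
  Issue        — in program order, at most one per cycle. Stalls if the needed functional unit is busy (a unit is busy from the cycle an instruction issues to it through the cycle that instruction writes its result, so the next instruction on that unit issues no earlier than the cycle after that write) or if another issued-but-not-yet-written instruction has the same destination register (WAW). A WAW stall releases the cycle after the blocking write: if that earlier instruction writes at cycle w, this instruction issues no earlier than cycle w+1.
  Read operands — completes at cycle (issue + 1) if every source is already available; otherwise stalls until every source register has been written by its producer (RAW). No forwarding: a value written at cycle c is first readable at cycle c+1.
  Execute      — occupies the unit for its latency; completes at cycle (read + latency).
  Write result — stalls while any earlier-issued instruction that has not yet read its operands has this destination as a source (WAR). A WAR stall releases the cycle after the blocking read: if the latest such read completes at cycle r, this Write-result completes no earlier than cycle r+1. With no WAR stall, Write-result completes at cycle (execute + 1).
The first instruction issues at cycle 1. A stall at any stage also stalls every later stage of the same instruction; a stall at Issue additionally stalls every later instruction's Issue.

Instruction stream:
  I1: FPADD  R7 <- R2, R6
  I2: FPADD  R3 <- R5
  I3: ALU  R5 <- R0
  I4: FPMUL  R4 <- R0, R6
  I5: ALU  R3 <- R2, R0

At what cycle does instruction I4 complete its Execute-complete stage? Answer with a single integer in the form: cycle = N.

cycle = 15

t=1  issue I1 (FPADD)
t=2  I1 read-ops
t=5  I1 finished on FPADD
t=6  I1→R7
t=7  issue I2 (FPADD)
t=8  I2 read-ops · issue I3 (ALU)
t=9  I3 read-ops · issue I4 (FPMUL)
t=10  I3 finished on ALU · I4 read-ops
t=11  I2 finished on FPADD · I3→R5
t=12  I2→R3
t=13  issue I5 (ALU)
t=14  I5 read-ops
t=15  I4 finished on FPMUL · I5 finished on ALU
t=16  I4→R4 · I5→R3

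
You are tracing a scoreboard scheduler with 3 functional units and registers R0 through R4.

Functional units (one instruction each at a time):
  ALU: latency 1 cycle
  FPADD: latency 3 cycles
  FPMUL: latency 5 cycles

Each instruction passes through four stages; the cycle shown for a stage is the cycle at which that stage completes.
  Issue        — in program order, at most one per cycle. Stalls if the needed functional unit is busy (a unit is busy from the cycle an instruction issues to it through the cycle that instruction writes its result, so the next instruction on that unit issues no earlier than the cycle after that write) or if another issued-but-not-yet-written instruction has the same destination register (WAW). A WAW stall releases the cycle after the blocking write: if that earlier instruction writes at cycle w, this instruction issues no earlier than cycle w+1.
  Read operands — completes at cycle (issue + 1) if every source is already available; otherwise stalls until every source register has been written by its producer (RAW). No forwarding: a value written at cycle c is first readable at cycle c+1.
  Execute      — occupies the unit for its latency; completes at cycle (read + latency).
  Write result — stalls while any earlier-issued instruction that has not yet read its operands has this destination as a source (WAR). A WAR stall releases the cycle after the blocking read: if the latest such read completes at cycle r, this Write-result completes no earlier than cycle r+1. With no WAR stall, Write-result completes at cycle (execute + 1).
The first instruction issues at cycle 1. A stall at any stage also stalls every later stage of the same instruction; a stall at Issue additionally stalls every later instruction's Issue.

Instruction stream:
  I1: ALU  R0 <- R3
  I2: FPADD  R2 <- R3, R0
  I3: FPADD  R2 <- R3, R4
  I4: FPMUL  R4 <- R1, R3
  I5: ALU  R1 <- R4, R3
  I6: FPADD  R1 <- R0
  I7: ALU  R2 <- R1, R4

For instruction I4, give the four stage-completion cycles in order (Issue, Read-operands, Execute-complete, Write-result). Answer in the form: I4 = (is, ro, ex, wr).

I4 = (11, 12, 17, 18)

[I1] 1/2/3/4
[I2] 2/5/8/9  (RAW R0: wait I1 write@4)
[I3] 10/11/14/15  (struct: FPADD busy until I2 writes@9)
[I4] 11/12/17/18
[I5] 12/19/20/21  (RAW R4: wait I4 write@18)
[I6] 22/23/26/27  (WAW R1: wait I5 write@21)
[I7] 23/28/29/30  (RAW R1: wait I6 write@27)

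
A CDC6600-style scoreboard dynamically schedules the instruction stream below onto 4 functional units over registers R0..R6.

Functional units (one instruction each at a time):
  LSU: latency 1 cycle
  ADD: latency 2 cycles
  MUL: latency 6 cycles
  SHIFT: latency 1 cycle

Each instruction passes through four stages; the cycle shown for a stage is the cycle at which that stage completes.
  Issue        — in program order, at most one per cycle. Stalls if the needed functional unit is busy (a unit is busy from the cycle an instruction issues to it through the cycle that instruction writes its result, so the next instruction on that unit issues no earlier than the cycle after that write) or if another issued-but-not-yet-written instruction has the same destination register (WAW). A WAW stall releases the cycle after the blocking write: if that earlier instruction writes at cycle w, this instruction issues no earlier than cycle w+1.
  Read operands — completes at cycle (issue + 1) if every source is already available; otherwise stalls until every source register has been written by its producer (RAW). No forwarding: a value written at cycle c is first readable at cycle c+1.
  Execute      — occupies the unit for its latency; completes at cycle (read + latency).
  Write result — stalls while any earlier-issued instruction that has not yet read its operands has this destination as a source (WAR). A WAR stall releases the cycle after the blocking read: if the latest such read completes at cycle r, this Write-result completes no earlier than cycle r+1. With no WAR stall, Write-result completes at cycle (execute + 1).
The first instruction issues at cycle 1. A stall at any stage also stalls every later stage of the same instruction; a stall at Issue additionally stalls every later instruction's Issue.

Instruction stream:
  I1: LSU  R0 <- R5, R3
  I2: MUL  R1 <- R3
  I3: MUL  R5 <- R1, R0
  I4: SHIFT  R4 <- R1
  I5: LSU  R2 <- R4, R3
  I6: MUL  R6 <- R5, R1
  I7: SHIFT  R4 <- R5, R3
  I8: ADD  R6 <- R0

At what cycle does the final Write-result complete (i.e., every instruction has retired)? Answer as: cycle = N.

cycle = 33

cycle 1: I1 dispatched to LSU
cycle 2: I1 operands ready, I2 dispatched to MUL
cycle 3: I1 complete, I2 operands ready
cycle 4: R0←I1
cycle 9: I2 complete
cycle 10: R1←I2
cycle 11: I3 dispatched to MUL
cycle 12: I3 operands ready, I4 dispatched to SHIFT
cycle 13: I4 operands ready, I5 dispatched to LSU
cycle 14: I4 complete
cycle 15: R4←I4
cycle 16: I5 operands ready
cycle 17: I5 complete
cycle 18: I3 complete, R2←I5
cycle 19: R5←I3
cycle 20: I6 dispatched to MUL
cycle 21: I6 operands ready, I7 dispatched to SHIFT
cycle 22: I7 operands ready
cycle 23: I7 complete
cycle 24: R4←I7
cycle 27: I6 complete
cycle 28: R6←I6
cycle 29: I8 dispatched to ADD
cycle 30: I8 operands ready
cycle 32: I8 complete
cycle 33: R6←I8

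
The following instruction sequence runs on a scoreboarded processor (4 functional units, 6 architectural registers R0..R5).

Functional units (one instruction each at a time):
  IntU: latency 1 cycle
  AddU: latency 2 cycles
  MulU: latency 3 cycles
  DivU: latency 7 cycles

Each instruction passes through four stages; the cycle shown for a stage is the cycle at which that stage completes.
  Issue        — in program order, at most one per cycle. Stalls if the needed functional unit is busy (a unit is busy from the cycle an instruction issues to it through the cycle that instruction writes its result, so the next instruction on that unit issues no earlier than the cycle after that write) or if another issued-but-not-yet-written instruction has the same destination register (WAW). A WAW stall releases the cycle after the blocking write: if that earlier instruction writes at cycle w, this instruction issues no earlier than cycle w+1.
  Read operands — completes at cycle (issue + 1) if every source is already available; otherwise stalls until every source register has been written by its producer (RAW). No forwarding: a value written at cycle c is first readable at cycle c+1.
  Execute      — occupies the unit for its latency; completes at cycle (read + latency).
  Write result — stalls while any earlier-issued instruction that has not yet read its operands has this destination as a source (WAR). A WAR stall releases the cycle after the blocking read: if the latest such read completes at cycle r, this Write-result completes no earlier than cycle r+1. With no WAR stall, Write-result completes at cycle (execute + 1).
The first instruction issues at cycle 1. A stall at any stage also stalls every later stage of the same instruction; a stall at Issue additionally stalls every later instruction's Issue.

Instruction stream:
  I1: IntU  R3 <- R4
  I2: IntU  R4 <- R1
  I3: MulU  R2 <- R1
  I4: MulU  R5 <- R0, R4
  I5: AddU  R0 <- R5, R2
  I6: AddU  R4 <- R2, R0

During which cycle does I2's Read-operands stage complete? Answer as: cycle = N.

cycle 1: I1 dispatched to IntU
cycle 2: I1 operands ready
cycle 3: I1 complete
cycle 4: R3←I1
cycle 5: I2 dispatched to IntU
cycle 6: I2 operands ready; I3 dispatched to MulU
cycle 7: I2 complete; I3 operands ready
cycle 8: R4←I2
cycle 10: I3 complete
cycle 11: R2←I3
cycle 12: I4 dispatched to MulU
cycle 13: I4 operands ready; I5 dispatched to AddU
cycle 16: I4 complete
cycle 17: R5←I4
cycle 18: I5 operands ready
cycle 20: I5 complete
cycle 21: R0←I5
cycle 22: I6 dispatched to AddU
cycle 23: I6 operands ready
cycle 25: I6 complete
cycle 26: R4←I6

cycle = 6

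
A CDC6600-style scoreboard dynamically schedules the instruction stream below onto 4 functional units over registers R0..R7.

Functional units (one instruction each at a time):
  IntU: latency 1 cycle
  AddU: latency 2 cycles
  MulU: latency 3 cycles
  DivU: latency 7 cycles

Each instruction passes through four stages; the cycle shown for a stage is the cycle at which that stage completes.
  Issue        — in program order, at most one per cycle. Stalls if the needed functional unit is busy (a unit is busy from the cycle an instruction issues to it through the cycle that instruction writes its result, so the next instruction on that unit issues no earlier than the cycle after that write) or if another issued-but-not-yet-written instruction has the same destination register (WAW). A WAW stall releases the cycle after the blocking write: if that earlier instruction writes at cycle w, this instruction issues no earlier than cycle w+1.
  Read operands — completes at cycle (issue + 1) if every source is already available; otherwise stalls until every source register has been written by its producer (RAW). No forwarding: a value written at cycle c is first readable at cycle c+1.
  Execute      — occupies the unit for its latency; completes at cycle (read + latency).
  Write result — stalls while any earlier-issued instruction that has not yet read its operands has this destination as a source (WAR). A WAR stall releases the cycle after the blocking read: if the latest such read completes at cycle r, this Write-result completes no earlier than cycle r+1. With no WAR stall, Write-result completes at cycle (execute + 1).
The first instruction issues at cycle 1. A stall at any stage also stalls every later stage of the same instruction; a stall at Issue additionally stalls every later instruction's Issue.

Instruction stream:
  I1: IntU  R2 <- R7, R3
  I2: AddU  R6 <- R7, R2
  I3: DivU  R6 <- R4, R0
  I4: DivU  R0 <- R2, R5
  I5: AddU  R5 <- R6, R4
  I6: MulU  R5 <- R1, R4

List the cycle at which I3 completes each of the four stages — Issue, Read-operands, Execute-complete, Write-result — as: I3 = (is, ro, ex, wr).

I1: IS=1 RO=2 EX=3 WR=4
I2: IS=2 RO=5 EX=7 WR=8  [RAW R2: wait I1 write@4]
I3: IS=9 RO=10 EX=17 WR=18  [WAW R6: wait I2 write@8]
I4: IS=19 RO=20 EX=27 WR=28  [struct: DivU busy until I3 writes@18]
I5: IS=20 RO=21 EX=23 WR=24
I6: IS=25 RO=26 EX=29 WR=30  [WAW R5: wait I5 write@24]

I3 = (9, 10, 17, 18)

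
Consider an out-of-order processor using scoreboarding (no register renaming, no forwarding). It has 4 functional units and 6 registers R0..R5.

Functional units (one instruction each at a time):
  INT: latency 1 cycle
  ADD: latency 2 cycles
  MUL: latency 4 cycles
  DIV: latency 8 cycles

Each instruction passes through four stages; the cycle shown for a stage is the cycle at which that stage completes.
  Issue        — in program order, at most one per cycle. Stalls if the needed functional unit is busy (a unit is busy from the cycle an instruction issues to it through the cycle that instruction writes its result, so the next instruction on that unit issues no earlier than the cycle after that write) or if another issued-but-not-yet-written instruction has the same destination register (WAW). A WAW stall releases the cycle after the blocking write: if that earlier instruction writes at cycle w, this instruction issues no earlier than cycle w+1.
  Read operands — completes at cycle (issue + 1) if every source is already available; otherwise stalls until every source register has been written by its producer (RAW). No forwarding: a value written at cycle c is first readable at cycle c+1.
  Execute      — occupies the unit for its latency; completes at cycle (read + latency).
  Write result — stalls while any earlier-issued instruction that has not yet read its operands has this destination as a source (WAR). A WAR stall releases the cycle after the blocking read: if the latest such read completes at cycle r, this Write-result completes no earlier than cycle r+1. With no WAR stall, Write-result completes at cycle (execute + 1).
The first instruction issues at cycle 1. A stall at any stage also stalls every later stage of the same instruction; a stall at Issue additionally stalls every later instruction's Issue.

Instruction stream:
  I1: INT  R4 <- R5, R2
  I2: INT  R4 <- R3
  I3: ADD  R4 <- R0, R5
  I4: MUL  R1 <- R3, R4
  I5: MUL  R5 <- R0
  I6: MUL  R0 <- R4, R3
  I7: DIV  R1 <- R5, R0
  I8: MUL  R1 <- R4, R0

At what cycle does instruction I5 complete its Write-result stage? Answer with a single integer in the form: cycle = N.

c1: I1→INT
c2: I1 RO
c3: I1 EX
c4: I1 WR R4
c5: I2→INT
c6: I2 RO
c7: I2 EX
c8: I2 WR R4
c9: I3→ADD
c10: I3 RO; I4→MUL
c12: I3 EX
c13: I3 WR R4
c14: I4 RO
c18: I4 EX
c19: I4 WR R1
c20: I5→MUL
c21: I5 RO
c25: I5 EX
c26: I5 WR R5
c27: I6→MUL
c28: I6 RO; I7→DIV
c32: I6 EX
c33: I6 WR R0
c34: I7 RO
c42: I7 EX
c43: I7 WR R1
c44: I8→MUL
c45: I8 RO
c49: I8 EX
c50: I8 WR R1

cycle = 26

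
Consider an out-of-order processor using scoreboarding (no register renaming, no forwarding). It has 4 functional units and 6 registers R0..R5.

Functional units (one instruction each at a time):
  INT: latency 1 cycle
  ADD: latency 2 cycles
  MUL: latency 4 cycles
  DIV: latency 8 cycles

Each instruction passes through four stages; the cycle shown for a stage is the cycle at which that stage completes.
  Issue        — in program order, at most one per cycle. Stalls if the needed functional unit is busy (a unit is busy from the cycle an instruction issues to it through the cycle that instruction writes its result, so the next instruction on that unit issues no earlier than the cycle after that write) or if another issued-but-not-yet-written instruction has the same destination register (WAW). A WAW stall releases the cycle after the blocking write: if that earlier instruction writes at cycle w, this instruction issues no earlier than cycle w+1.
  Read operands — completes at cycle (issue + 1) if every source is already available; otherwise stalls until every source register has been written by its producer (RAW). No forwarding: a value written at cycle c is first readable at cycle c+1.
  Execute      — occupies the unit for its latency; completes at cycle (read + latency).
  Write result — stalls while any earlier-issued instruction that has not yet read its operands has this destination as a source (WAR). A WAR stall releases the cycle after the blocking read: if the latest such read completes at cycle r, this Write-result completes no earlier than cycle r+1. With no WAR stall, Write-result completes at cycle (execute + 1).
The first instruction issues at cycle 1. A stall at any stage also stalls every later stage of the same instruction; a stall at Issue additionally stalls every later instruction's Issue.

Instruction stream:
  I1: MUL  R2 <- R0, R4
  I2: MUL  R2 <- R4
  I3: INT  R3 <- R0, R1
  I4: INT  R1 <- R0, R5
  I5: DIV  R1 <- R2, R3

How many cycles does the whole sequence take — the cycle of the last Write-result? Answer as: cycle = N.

cycle = 27

cycle 1: issue I1 (MUL)
cycle 2: I1 read-ops
cycle 6: I1 finished on MUL
cycle 7: I1→R2
cycle 8: issue I2 (MUL)
cycle 9: I2 read-ops, issue I3 (INT)
cycle 10: I3 read-ops
cycle 11: I3 finished on INT
cycle 12: I3→R3
cycle 13: I2 finished on MUL, issue I4 (INT)
cycle 14: I2→R2, I4 read-ops
cycle 15: I4 finished on INT
cycle 16: I4→R1
cycle 17: issue I5 (DIV)
cycle 18: I5 read-ops
cycle 26: I5 finished on DIV
cycle 27: I5→R1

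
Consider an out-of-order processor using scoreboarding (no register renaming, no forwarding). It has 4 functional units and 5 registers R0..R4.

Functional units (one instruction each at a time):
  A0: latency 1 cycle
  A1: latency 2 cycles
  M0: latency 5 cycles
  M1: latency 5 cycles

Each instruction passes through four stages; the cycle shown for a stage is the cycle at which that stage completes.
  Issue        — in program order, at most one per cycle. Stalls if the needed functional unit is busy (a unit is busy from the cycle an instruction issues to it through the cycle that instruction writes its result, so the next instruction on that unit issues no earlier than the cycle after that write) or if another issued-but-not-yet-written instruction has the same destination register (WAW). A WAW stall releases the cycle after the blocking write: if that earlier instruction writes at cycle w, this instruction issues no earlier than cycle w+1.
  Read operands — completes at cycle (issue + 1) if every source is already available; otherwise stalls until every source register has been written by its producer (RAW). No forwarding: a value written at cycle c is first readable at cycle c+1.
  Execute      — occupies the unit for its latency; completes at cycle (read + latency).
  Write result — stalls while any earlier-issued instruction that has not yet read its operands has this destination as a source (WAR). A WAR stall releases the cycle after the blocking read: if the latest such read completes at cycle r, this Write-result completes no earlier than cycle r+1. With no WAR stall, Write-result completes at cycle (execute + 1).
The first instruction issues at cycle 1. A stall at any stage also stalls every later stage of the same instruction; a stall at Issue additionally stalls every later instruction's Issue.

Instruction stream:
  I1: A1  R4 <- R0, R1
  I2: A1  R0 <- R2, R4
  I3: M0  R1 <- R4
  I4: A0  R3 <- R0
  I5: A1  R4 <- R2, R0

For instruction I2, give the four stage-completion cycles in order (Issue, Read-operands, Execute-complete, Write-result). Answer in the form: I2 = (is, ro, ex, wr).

I2 = (6, 7, 9, 10)

c1: I1 dispatched to A1
c2: I1 operands ready
c4: I1 complete
c5: R4←I1
c6: I2 dispatched to A1
c7: I2 operands ready · I3 dispatched to M0
c8: I3 operands ready · I4 dispatched to A0
c9: I2 complete
c10: R0←I2
c11: I4 operands ready · I5 dispatched to A1
c12: I4 complete · I5 operands ready
c13: I3 complete · R3←I4
c14: R1←I3 · I5 complete
c15: R4←I5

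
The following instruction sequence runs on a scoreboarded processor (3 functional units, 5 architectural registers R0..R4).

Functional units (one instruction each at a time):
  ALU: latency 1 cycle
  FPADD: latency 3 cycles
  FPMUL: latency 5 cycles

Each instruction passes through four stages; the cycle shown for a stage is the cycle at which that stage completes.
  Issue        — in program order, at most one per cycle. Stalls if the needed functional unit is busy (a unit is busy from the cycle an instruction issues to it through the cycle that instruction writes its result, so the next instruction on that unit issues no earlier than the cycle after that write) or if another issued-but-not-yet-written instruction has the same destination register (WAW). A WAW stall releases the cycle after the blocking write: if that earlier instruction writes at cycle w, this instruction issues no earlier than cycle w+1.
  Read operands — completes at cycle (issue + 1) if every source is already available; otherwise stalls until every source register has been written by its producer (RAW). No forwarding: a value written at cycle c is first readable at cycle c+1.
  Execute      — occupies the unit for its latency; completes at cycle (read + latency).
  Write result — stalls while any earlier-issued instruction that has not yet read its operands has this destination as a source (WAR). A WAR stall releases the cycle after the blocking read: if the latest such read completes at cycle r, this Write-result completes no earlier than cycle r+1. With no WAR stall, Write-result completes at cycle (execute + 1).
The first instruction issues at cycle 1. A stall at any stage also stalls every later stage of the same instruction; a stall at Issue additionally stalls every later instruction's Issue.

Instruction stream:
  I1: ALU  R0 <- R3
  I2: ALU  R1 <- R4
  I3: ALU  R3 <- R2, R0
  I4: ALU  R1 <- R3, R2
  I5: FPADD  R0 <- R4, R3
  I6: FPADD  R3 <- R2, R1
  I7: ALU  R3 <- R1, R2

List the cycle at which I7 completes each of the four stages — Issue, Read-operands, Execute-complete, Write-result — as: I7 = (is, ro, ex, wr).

t=1  I1→ALU
t=2  I1 RO
t=3  I1 EX
t=4  I1 WR R0
t=5  I2→ALU
t=6  I2 RO
t=7  I2 EX
t=8  I2 WR R1
t=9  I3→ALU
t=10  I3 RO
t=11  I3 EX
t=12  I3 WR R3
t=13  I4→ALU
t=14  I4 RO | I5→FPADD
t=15  I4 EX | I5 RO
t=16  I4 WR R1
t=18  I5 EX
t=19  I5 WR R0
t=20  I6→FPADD
t=21  I6 RO
t=24  I6 EX
t=25  I6 WR R3
t=26  I7→ALU
t=27  I7 RO
t=28  I7 EX
t=29  I7 WR R3

I7 = (26, 27, 28, 29)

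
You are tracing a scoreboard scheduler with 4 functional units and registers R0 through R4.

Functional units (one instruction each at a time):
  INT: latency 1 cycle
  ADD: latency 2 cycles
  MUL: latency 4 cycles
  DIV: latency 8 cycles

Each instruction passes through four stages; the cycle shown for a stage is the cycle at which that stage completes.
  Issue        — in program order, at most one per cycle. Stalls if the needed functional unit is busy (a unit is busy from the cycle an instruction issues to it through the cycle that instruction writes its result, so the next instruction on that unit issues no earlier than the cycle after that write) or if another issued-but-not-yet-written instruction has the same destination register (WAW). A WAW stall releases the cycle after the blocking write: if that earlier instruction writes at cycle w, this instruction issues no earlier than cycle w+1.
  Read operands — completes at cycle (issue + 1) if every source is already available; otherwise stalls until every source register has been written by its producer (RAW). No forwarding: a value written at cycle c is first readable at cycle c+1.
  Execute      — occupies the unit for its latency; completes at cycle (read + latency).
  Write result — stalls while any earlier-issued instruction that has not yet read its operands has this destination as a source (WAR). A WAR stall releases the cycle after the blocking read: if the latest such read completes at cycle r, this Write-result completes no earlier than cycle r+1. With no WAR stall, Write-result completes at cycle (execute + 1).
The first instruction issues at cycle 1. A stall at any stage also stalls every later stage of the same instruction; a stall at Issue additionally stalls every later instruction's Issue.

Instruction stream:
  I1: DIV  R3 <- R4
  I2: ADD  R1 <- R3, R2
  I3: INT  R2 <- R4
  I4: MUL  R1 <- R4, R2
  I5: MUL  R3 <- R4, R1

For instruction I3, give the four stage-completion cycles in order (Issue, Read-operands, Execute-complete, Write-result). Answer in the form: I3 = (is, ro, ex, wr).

1) issue 1, read 2, done 10, write 11
2) issue 2, read 12, done 14, write 15  <RAW R3: wait I1 write@11>
3) issue 3, read 4, done 5, write 13  <WAR R2: wait I2 read@12>
4) issue 16, read 17, done 21, write 22  <WAW R1: wait I2 write@15>
5) issue 23, read 24, done 28, write 29  <struct: MUL busy until I4 writes@22>

I3 = (3, 4, 5, 13)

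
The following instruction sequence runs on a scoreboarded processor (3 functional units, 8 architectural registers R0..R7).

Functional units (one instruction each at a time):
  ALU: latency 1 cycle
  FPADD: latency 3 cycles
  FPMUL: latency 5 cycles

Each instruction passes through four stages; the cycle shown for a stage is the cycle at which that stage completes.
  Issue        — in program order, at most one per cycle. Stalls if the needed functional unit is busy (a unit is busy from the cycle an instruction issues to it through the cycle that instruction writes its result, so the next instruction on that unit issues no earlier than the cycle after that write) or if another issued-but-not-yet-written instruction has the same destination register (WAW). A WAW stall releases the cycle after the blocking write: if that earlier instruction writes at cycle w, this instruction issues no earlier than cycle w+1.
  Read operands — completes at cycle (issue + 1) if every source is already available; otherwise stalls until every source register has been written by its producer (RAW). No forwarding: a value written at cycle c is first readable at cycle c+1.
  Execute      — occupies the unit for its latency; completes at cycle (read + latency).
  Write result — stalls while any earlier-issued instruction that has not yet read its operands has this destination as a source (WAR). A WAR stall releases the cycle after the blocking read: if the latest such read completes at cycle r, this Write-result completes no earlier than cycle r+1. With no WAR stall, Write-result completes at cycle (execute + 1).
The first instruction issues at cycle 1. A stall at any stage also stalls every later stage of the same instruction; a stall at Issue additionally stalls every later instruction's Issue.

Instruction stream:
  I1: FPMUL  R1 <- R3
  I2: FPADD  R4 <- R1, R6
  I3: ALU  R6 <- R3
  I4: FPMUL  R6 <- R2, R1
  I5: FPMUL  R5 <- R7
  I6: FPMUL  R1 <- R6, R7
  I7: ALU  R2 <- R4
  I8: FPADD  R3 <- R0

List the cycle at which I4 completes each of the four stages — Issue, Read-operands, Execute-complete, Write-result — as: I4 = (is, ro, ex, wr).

  I1 | 1 | 2 | 7 | 8
  I2 | 2 | 9 | 12 | 13   RAW R1: wait I1 write@8
  I3 | 3 | 4 | 5 | 10   WAR R6: wait I2 read@9
  I4 | 11 | 12 | 17 | 18   WAW R6: wait I3 write@10
  I5 | 19 | 20 | 25 | 26   struct: FPMUL busy until I4 writes@18
  I6 | 27 | 28 | 33 | 34   struct: FPMUL busy until I5 writes@26
  I7 | 28 | 29 | 30 | 31
  I8 | 29 | 30 | 33 | 34

I4 = (11, 12, 17, 18)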